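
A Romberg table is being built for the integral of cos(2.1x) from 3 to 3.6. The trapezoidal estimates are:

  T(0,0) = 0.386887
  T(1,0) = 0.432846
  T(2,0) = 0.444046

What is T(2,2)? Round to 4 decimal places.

T(1,1) = 0.432846 + (0.432846 − 0.386887)/3 = 0.448166
T(2,1) = 0.444046 + (0.444046 − 0.432846)/3 = 0.447779
T(2,2) = (16·0.447779 − 0.448166) / 15 = 0.447753

0.4478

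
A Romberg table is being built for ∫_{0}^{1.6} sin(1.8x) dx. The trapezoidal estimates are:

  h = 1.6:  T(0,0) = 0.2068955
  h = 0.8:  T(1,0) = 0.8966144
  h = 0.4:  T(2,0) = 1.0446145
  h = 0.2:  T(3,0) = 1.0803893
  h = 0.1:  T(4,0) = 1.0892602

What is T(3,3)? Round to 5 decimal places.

1.09221

T(1,1) = (4·0.8966144 − 0.2068955) / 3 = 1.1265207
T(2,1) = 1.0446145 + (1.0446145 − 0.8966144)/3 = 1.0939479
T(3,1) = (4·1.0803893 − 1.0446145) / 3 = 1.0923142
T(2,2) = 1.0939479 + (1.0939479 − 1.1265207)/15 = 1.0917764
T(3,2) = 1.0923142 + (1.0923142 − 1.0939479)/15 = 1.0922053
T(3,3) = (64·1.0922053 − 1.0917764) / 63 = 1.0922121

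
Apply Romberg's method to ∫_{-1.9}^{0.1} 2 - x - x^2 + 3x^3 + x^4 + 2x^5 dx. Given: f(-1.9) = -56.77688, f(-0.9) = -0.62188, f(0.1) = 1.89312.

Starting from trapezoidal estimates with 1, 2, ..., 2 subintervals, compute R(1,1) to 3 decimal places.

-19.124

R(0,0) (trapezoid, 1 panel, h=2.0000): -54.88376
R(1,0) (trapezoid, 2 panels, h=1.0000): -28.06376
R(1,1) = -28.06376 + (-28.06376 − (-54.88376))/3 = -19.12376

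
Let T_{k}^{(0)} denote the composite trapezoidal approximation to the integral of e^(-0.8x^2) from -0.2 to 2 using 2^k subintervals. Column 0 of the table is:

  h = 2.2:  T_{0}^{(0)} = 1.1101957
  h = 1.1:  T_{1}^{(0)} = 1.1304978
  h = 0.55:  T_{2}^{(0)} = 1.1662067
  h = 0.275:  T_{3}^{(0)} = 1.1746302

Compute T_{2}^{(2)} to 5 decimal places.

T_{1}^{(1)} = 1.1304978 + (1.1304978 − 1.1101957)/3 = 1.1372652
T_{2}^{(1)} = 1.1662067 + (1.1662067 − 1.1304978)/3 = 1.1781097
T_{2}^{(2)} = 1.1781097 + (1.1781097 − 1.1372652)/15 = 1.1808327

1.18083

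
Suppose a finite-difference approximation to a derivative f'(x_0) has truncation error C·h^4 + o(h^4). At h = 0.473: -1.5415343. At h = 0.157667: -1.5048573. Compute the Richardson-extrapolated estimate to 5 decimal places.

Extrapolated value = (81·A(h/3) − A(h)) / (81 − 1)
= (81·(-1.5048573) − (-1.5415343)) / 80
= -120.3519070 / 80 = -1.5043988

-1.50440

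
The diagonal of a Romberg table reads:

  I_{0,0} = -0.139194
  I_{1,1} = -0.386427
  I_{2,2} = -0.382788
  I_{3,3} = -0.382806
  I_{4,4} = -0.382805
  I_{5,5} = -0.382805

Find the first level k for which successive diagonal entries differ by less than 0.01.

|I_{1,1} − I_{0,0}| = 0.247233 ≥ 0.01
|I_{2,2} − I_{1,1}| = 0.003639 < 0.01

k = 2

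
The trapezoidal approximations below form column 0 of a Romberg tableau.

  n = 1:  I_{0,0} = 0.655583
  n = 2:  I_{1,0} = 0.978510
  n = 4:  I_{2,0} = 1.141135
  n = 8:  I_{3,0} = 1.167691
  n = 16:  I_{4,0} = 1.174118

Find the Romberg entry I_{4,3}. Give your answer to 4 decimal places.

1.1763

Richardson extrapolation on the trapezoidal column (denominator 4−1=3):
I_{2,1} = (4·1.141135 − 0.978510) / 3 = 1.195343
I_{3,1} = (4·1.167691 − 1.141135) / 3 = 1.176543
I_{4,1} = (4·1.174118 − 1.167691) / 3 = 1.176260
I_{3,2} = (16·1.176543 − 1.195343) / 15 = 1.175290
I_{4,2} = (16·1.176260 − 1.176543) / 15 = 1.176241
I_{4,3} = 1.176241 + (1.176241 − 1.175290)/63 = 1.176256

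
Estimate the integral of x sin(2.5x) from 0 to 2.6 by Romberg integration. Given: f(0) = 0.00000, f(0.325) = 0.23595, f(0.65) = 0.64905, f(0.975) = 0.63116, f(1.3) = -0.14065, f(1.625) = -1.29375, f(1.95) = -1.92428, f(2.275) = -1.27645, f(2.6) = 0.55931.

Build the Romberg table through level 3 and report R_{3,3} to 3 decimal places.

-0.978

R_{0,0} (trapezoid, 1 panel, h=2.6000): 0.72710
R_{1,0} (trapezoid, 2 panels, h=1.3000): 0.18071
R_{2,0} (trapezoid, 4 panels, h=0.6500): -0.73855
R_{3,0} (trapezoid, 8 panels, h=0.3250): -0.92278
R_{1,1} = 0.18071 + (0.18071 − 0.72710)/3 = -0.00142
R_{2,1} = -0.73855 + (-0.73855 − 0.18071)/3 = -1.04497
R_{3,1} = -0.92278 + (-0.92278 − (-0.73855))/3 = -0.98419
R_{2,2} = -1.04497 + (-1.04497 − (-0.00142))/15 = -1.11454
R_{3,2} = -0.98419 + (-0.98419 − (-1.04497))/15 = -0.98014
R_{3,3} = -0.98014 + (-0.98014 − (-1.11454))/63 = -0.97801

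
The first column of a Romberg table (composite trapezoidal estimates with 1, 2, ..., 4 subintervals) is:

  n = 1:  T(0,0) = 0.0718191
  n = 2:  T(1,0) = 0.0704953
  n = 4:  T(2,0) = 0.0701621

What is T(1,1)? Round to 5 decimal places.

T(1,1) = 0.0704953 + (0.0704953 − 0.0718191)/3 = 0.0700540

0.07005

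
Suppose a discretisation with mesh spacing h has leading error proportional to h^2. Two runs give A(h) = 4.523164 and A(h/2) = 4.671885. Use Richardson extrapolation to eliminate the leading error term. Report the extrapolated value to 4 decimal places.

The leading error scales as h^2; refining by a factor of 2 reduces it by 2^2 = 4.
Extrapolated value = (4·A(h/2) − A(h)) / (4 − 1)
= (4·4.671885 − 4.523164) / 3
= 14.164376 / 3 = 4.721459

4.7215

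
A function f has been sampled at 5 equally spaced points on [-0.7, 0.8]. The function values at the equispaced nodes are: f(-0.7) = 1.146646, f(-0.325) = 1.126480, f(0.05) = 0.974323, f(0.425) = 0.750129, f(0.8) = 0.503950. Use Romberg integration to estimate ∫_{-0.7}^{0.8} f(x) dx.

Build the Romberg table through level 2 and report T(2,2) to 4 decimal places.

1.3883

T(0,0) (trapezoid, 1 panel, h=1.5000): 1.237947
T(1,0) (trapezoid, 2 panels, h=0.7500): 1.349716
T(2,0) (trapezoid, 4 panels, h=0.3750): 1.378586
T(1,1) = 1.349716 + (1.349716 − 1.237947)/3 = 1.386972
T(2,1) = 1.378586 + (1.378586 − 1.349716)/3 = 1.388209
T(2,2) = 1.388209 + (1.388209 − 1.386972)/15 = 1.388291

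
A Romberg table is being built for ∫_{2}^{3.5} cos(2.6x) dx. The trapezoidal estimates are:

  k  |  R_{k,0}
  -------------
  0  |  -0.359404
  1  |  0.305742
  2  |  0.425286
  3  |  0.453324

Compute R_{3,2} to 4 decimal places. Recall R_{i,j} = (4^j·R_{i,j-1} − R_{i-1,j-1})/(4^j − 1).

0.4625

R_{2,1} = (4·0.425286 − 0.305742) / 3 = 0.465134
R_{3,1} = (4·0.453324 − 0.425286) / 3 = 0.462670
R_{3,2} = 0.462670 + (0.462670 − 0.465134)/15 = 0.462506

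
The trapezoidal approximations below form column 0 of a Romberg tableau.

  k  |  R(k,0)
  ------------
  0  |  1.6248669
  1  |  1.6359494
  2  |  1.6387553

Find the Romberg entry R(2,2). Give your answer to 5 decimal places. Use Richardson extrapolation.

R(1,1) = (4·1.6359494 − 1.6248669) / 3 = 1.6396436
R(2,1) = 1.6387553 + (1.6387553 − 1.6359494)/3 = 1.6396906
R(2,2) = 1.6396906 + (1.6396906 − 1.6396436)/15 = 1.6396937

1.63969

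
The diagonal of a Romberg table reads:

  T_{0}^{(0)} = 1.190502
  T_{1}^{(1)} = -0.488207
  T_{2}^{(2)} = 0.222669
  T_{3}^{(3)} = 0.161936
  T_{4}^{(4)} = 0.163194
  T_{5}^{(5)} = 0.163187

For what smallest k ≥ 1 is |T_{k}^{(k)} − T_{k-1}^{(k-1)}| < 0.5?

k = 3

|T_{1}^{(1)} − T_{0}^{(0)}| = 1.678709 ≥ 0.5
|T_{2}^{(2)} − T_{1}^{(1)}| = 0.710876 ≥ 0.5
|T_{3}^{(3)} − T_{2}^{(2)}| = 0.060733 < 0.5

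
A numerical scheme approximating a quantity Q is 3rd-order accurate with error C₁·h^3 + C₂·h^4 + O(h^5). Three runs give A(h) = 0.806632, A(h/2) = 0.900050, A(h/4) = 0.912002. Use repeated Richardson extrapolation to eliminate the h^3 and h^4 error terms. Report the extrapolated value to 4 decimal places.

First eliminate the h^3 term (factor 2^3 = 8):
  B₁ = (8·0.900050 − 0.806632)/7 = 0.913395
  B₂ = (8·0.912002 − 0.900050)/7 = 0.913709
Then eliminate the h^4 term (factor 2^4 = 16):
  (16·0.913709 − 0.913395)/15 = 0.913730

0.9137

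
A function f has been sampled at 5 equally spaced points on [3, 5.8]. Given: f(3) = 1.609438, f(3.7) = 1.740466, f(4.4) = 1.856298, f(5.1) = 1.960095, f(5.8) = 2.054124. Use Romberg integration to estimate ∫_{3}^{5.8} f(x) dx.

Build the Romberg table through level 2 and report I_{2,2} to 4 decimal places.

5.1750

I_{0,0} (trapezoid, 1 panel, h=2.8000): 5.128987
I_{1,0} (trapezoid, 2 panels, h=1.4000): 5.163311
I_{2,0} (trapezoid, 4 panels, h=0.7000): 5.172048
I_{1,1} = 5.163311 + (5.163311 − 5.128987)/3 = 5.174752
I_{2,1} = 5.172048 + (5.172048 − 5.163311)/3 = 5.174960
I_{2,2} = 5.174960 + (5.174960 − 5.174752)/15 = 5.174974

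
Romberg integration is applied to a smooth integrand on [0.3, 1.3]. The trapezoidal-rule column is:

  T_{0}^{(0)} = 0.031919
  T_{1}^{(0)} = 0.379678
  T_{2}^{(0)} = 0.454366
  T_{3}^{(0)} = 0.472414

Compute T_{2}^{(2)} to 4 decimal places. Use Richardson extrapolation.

0.4782

Richardson extrapolation on the trapezoidal column (denominator 4−1=3):
T_{1}^{(1)} = (4·0.379678 − 0.031919) / 3 = 0.495598
T_{2}^{(1)} = (4·0.454366 − 0.379678) / 3 = 0.479262
T_{2}^{(2)} = (16·0.479262 − 0.495598) / 15 = 0.478173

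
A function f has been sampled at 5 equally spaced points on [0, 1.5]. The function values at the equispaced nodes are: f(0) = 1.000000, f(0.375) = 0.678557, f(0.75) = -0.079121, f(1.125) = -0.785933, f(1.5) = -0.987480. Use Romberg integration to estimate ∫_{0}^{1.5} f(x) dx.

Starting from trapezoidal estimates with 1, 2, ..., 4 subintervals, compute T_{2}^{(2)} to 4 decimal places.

T_{0}^{(0)} (trapezoid, 1 panel, h=1.5000): 0.009390
T_{1}^{(0)} (trapezoid, 2 panels, h=0.7500): -0.054646
T_{2}^{(0)} (trapezoid, 4 panels, h=0.3750): -0.067589
T_{1}^{(1)} = -0.054646 + (-0.054646 − 0.009390)/3 = -0.075991
T_{2}^{(1)} = -0.067589 + (-0.067589 − (-0.054646))/3 = -0.071903
T_{2}^{(2)} = -0.071903 + (-0.071903 − (-0.075991))/15 = -0.071630

-0.0716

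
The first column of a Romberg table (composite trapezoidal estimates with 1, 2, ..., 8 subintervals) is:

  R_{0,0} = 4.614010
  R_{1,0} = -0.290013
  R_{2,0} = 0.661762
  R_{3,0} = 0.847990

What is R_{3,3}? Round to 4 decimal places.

0.9012

Richardson extrapolation on the trapezoidal column (denominator 4−1=3):
R_{1,1} = -0.290013 + (-0.290013 − 4.614010)/3 = -1.924687
R_{2,1} = (4·0.661762 − (-0.290013)) / 3 = 0.979020
R_{3,1} = (4·0.847990 − 0.661762) / 3 = 0.910066
R_{2,2} = 0.979020 + (0.979020 − (-1.924687))/15 = 1.172600
R_{3,2} = (16·0.910066 − 0.979020) / 15 = 0.905469
R_{3,3} = (64·0.905469 − 1.172600) / 63 = 0.901229
(Column j=1 coincides with Simpson's rule on the same nodes.)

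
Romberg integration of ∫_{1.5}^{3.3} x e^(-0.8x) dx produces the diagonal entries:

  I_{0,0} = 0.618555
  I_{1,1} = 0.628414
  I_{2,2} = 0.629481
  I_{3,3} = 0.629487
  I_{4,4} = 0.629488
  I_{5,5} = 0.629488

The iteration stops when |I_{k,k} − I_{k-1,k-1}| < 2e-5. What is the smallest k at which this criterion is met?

k = 3

|I_{1,1} − I_{0,0}| = 0.009859 ≥ 2e-5
|I_{2,2} − I_{1,1}| = 0.001067 ≥ 2e-5
|I_{3,3} − I_{2,2}| = 0.000006 < 2e-5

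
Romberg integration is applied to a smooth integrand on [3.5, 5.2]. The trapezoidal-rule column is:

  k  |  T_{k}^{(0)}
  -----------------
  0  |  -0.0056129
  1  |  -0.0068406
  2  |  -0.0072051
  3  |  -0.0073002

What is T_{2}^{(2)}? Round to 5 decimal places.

-0.00733

T_{1}^{(1)} = -0.0068406 + (-0.0068406 − (-0.0056129))/3 = -0.0072498
T_{2}^{(1)} = (4·(-0.0072051) − (-0.0068406)) / 3 = -0.0073266
T_{2}^{(2)} = (16·(-0.0073266) − (-0.0072498)) / 15 = -0.0073317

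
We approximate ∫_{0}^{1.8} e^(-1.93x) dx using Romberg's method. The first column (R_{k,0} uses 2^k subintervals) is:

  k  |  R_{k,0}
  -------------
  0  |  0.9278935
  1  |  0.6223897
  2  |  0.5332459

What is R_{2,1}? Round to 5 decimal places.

0.50353

R_{2,1} = 0.5332459 + (0.5332459 − 0.6223897)/3 = 0.5035313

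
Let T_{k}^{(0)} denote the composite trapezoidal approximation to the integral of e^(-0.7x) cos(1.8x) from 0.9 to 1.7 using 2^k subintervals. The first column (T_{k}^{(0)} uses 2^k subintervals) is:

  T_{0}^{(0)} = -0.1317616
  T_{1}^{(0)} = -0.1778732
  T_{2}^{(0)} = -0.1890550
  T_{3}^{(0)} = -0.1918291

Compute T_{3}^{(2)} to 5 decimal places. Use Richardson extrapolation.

-0.19275

Richardson extrapolation on the trapezoidal column (denominator 4−1=3):
T_{2}^{(1)} = (4·(-0.1890550) − (-0.1778732)) / 3 = -0.1927823
T_{3}^{(1)} = -0.1918291 + (-0.1918291 − (-0.1890550))/3 = -0.1927538
T_{3}^{(2)} = -0.1927538 + (-0.1927538 − (-0.1927823))/15 = -0.1927519
(Column j=1 coincides with Simpson's rule on the same nodes.)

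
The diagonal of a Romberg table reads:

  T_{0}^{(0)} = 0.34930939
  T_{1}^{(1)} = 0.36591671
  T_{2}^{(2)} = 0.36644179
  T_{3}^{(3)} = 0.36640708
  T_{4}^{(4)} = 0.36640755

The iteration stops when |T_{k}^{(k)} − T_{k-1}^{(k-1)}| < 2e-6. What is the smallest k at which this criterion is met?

k = 4

|T_{1}^{(1)} − T_{0}^{(0)}| = 0.01660732 ≥ 2e-6
|T_{2}^{(2)} − T_{1}^{(1)}| = 0.00052508 ≥ 2e-6
|T_{3}^{(3)} − T_{2}^{(2)}| = 0.00003471 ≥ 2e-6
|T_{4}^{(4)} − T_{3}^{(3)}| = 0.00000047 < 2e-6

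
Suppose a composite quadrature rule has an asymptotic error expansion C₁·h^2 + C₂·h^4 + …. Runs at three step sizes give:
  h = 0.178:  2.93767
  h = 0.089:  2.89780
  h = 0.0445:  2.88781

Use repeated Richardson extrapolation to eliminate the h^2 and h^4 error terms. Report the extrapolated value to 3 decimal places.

2.884

First eliminate the h^2 term (factor 2^2 = 4):
  B₁ = (4·2.89780 − 2.93767)/3 = 2.88451
  B₂ = (4·2.88781 − 2.89780)/3 = 2.88448
Then eliminate the h^4 term (factor 2^4 = 16):
  (16·2.88448 − 2.88451)/15 = 2.88448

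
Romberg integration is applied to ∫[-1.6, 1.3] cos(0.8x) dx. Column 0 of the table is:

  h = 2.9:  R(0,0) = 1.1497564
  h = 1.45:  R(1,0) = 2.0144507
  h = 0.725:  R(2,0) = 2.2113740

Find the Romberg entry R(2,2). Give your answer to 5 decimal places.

2.27530

Richardson extrapolation on the trapezoidal column (denominator 4−1=3):
R(1,1) = 2.0144507 + (2.0144507 − 1.1497564)/3 = 2.3026821
R(2,1) = 2.2113740 + (2.2113740 − 2.0144507)/3 = 2.2770151
R(2,2) = (16·2.2770151 − 2.3026821) / 15 = 2.2753040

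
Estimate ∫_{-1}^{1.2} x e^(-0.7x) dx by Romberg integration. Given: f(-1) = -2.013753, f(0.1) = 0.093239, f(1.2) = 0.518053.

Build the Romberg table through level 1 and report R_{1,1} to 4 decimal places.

-0.4117

R_{0,0} (trapezoid, 1 panel, h=2.2000): -1.645270
R_{1,0} (trapezoid, 2 panels, h=1.1000): -0.720072
R_{1,1} = -0.720072 + (-0.720072 − (-1.645270))/3 = -0.411673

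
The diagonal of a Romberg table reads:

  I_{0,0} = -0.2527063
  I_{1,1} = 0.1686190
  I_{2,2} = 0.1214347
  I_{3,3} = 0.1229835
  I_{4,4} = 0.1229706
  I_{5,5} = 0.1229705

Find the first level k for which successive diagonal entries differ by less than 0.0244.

k = 3

|I_{1,1} − I_{0,0}| = 0.4213253 ≥ 0.0244
|I_{2,2} − I_{1,1}| = 0.0471843 ≥ 0.0244
|I_{3,3} − I_{2,2}| = 0.0015488 < 0.0244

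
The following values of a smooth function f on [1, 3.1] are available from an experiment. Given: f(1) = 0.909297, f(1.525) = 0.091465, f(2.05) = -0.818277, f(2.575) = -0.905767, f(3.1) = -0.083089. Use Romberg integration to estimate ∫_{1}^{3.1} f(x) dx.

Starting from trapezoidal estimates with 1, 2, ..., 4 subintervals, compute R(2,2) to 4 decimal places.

R(0,0) (trapezoid, 1 panel, h=2.1000): 0.867518
R(1,0) (trapezoid, 2 panels, h=1.0500): -0.425432
R(2,0) (trapezoid, 4 panels, h=0.5250): -0.640224
R(1,1) = -0.425432 + (-0.425432 − 0.867518)/3 = -0.856415
R(2,1) = -0.640224 + (-0.640224 − (-0.425432))/3 = -0.711821
R(2,2) = -0.711821 + (-0.711821 − (-0.856415))/15 = -0.702181

-0.7022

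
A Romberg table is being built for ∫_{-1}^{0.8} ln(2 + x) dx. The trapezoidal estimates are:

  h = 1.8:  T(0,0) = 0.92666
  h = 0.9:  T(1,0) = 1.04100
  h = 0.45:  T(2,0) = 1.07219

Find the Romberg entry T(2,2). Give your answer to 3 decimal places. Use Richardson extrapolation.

1.083

Richardson extrapolation on the trapezoidal column (denominator 4−1=3):
T(1,1) = (4·1.04100 − 0.92666) / 3 = 1.07911
T(2,1) = (4·1.07219 − 1.04100) / 3 = 1.08259
T(2,2) = 1.08259 + (1.08259 − 1.07911)/15 = 1.08282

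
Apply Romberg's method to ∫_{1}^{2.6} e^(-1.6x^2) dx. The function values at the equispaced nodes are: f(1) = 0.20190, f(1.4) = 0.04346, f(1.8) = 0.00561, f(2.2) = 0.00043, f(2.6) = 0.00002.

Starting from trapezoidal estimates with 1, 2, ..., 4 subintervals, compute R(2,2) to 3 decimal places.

R(0,0) (trapezoid, 1 panel, h=1.6000): 0.16154
R(1,0) (trapezoid, 2 panels, h=0.8000): 0.08526
R(2,0) (trapezoid, 4 panels, h=0.4000): 0.06018
R(1,1) = 0.08526 + (0.08526 − 0.16154)/3 = 0.05983
R(2,1) = 0.06018 + (0.06018 − 0.08526)/3 = 0.05182
R(2,2) = 0.05182 + (0.05182 − 0.05983)/15 = 0.05129

0.051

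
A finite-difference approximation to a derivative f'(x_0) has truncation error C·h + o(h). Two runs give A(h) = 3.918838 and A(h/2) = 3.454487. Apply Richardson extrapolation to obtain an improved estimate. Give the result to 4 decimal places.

2.9901

Extrapolated value = (2·A(h/2) − A(h)) / (2 − 1)
= (2·3.454487 − 3.918838) / 1
= 2.990136 / 1 = 2.990136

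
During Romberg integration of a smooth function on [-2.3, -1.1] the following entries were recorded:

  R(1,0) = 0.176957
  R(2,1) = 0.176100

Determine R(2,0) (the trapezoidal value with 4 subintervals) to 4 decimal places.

0.1763

From R(2,1) = (4·R(2,0) − R(1,0))/3, solve for R(2,0):
4·R(2,0) = 3·0.176100 + 0.176957 = 0.705257
R(2,0) = 0.176314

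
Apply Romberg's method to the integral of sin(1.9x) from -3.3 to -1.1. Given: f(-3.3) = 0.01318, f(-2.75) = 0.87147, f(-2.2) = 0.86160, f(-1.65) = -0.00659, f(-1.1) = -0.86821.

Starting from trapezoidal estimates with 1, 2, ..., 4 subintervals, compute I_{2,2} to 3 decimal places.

0.783

I_{0,0} (trapezoid, 1 panel, h=2.2000): -0.94053
I_{1,0} (trapezoid, 2 panels, h=1.1000): 0.47749
I_{2,0} (trapezoid, 4 panels, h=0.5500): 0.71443
I_{1,1} = 0.47749 + (0.47749 − (-0.94053))/3 = 0.95016
I_{2,1} = 0.71443 + (0.71443 − 0.47749)/3 = 0.79341
I_{2,2} = 0.79341 + (0.79341 − 0.95016)/15 = 0.78296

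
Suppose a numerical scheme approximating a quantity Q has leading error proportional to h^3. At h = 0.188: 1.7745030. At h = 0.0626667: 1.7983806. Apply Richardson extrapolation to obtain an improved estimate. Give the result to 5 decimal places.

Extrapolated value = (27·A(h/3) − A(h)) / (27 − 1)
= (27·1.7983806 − 1.7745030) / 26
= 46.7817732 / 26 = 1.7992990

1.79930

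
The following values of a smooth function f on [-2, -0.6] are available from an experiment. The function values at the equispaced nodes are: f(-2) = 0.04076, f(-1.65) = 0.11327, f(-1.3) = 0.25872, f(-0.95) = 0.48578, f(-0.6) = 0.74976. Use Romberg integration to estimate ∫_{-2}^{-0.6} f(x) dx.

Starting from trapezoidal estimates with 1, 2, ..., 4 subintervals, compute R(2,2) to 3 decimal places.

0.433

R(0,0) (trapezoid, 1 panel, h=1.4000): 0.55336
R(1,0) (trapezoid, 2 panels, h=0.7000): 0.45779
R(2,0) (trapezoid, 4 panels, h=0.3500): 0.43856
R(1,1) = 0.45779 + (0.45779 − 0.55336)/3 = 0.42593
R(2,1) = 0.43856 + (0.43856 − 0.45779)/3 = 0.43215
R(2,2) = 0.43215 + (0.43215 − 0.42593)/15 = 0.43256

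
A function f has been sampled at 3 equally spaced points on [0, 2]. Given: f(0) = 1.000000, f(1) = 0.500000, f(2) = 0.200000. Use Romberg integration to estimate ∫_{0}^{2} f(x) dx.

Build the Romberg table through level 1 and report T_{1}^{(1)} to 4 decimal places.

1.0667

T_{0}^{(0)} (trapezoid, 1 panel, h=2.0000): 1.200000
T_{1}^{(0)} (trapezoid, 2 panels, h=1.0000): 1.100000
T_{1}^{(1)} = 1.100000 + (1.100000 − 1.200000)/3 = 1.066667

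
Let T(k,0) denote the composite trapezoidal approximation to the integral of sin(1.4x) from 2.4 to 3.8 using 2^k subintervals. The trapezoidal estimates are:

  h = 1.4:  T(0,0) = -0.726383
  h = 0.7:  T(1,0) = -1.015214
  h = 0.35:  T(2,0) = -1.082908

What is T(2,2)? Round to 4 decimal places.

-1.1051

T(1,1) = -1.015214 + (-1.015214 − (-0.726383))/3 = -1.111491
T(2,1) = (4·(-1.082908) − (-1.015214)) / 3 = -1.105473
T(2,2) = (16·(-1.105473) − (-1.111491)) / 15 = -1.105072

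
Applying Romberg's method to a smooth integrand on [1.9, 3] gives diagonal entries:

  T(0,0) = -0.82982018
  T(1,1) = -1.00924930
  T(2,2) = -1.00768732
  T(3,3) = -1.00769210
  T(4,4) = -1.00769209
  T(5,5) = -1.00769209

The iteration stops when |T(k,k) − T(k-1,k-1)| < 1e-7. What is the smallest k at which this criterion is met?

|T(1,1) − T(0,0)| = 0.17942912 ≥ 1e-7
|T(2,2) − T(1,1)| = 0.00156198 ≥ 1e-7
|T(3,3) − T(2,2)| = 0.00000478 ≥ 1e-7
|T(4,4) − T(3,3)| = 0.00000001 < 1e-7

k = 4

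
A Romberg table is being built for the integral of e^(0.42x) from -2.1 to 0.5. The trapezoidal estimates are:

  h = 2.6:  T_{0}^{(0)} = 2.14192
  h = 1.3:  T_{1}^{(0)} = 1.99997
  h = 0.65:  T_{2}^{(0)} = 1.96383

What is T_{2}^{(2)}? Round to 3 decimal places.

T_{1}^{(1)} = (4·1.99997 − 2.14192) / 3 = 1.95265
T_{2}^{(1)} = 1.96383 + (1.96383 − 1.99997)/3 = 1.95178
T_{2}^{(2)} = (16·1.95178 − 1.95265) / 15 = 1.95172

1.952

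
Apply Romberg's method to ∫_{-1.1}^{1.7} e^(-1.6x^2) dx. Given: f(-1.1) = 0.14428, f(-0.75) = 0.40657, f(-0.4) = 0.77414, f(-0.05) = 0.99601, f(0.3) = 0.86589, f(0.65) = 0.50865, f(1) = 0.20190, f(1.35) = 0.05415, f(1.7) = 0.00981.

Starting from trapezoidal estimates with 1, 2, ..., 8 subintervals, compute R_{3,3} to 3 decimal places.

1.366

R_{0,0} (trapezoid, 1 panel, h=2.8000): 0.21573
R_{1,0} (trapezoid, 2 panels, h=1.4000): 1.32011
R_{2,0} (trapezoid, 4 panels, h=0.7000): 1.34328
R_{3,0} (trapezoid, 8 panels, h=0.3500): 1.35952
R_{1,1} = 1.32011 + (1.32011 − 0.21573)/3 = 1.68824
R_{2,1} = 1.34328 + (1.34328 − 1.32011)/3 = 1.35100
R_{3,1} = 1.35952 + (1.35952 − 1.34328)/3 = 1.36493
R_{2,2} = 1.35100 + (1.35100 − 1.68824)/15 = 1.32852
R_{3,2} = 1.36493 + (1.36493 − 1.35100)/15 = 1.36586
R_{3,3} = 1.36586 + (1.36586 − 1.32852)/63 = 1.36645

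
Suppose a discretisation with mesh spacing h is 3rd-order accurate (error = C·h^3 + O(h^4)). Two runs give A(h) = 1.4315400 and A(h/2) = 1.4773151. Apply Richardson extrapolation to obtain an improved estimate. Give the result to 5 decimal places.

1.48385

Extrapolated value = (8·A(h/2) − A(h)) / (8 − 1)
= (8·1.4773151 − 1.4315400) / 7
= 10.3869808 / 7 = 1.4838544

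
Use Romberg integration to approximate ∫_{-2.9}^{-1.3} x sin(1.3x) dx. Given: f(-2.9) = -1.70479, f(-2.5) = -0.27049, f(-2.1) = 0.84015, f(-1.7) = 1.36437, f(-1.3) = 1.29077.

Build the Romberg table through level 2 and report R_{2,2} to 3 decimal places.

R_{0,0} (trapezoid, 1 panel, h=1.6000): -0.33122
R_{1,0} (trapezoid, 2 panels, h=0.8000): 0.50651
R_{2,0} (trapezoid, 4 panels, h=0.4000): 0.69081
R_{1,1} = 0.50651 + (0.50651 − (-0.33122))/3 = 0.78575
R_{2,1} = 0.69081 + (0.69081 − 0.50651)/3 = 0.75224
R_{2,2} = 0.75224 + (0.75224 − 0.78575)/15 = 0.75001

0.750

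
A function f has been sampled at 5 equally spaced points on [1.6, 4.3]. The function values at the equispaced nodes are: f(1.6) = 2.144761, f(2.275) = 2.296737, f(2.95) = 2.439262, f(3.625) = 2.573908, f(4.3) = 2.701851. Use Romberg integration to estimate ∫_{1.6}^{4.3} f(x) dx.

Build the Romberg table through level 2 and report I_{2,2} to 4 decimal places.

6.5717

I_{0,0} (trapezoid, 1 panel, h=2.7000): 6.542926
I_{1,0} (trapezoid, 2 panels, h=1.3500): 6.564467
I_{2,0} (trapezoid, 4 panels, h=0.6750): 6.569919
I_{1,1} = 6.564467 + (6.564467 − 6.542926)/3 = 6.571647
I_{2,1} = 6.569919 + (6.569919 − 6.564467)/3 = 6.571736
I_{2,2} = 6.571736 + (6.571736 − 6.571647)/15 = 6.571742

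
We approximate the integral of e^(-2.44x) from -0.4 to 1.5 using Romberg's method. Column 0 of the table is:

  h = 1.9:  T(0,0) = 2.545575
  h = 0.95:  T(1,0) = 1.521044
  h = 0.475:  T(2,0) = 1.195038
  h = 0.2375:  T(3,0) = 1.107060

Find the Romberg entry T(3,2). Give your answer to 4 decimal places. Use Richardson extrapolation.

Richardson extrapolation on the trapezoidal column (denominator 4−1=3):
T(2,1) = (4·1.195038 − 1.521044) / 3 = 1.086369
T(3,1) = (4·1.107060 − 1.195038) / 3 = 1.077734
T(3,2) = (16·1.077734 − 1.086369) / 15 = 1.077158

1.0772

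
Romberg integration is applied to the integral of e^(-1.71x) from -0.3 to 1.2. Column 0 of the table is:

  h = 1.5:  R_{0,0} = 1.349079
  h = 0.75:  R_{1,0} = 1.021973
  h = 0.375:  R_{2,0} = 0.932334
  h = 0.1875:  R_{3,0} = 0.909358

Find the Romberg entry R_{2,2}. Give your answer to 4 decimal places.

0.9018

R_{1,1} = (4·1.021973 − 1.349079) / 3 = 0.912938
R_{2,1} = 0.932334 + (0.932334 − 1.021973)/3 = 0.902454
R_{2,2} = (16·0.902454 − 0.912938) / 15 = 0.901755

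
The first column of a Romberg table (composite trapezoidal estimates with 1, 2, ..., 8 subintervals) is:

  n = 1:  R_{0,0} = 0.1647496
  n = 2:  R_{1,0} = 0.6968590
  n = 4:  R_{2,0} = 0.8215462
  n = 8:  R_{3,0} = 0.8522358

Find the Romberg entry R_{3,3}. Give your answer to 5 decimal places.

0.86242

Richardson extrapolation on the trapezoidal column (denominator 4−1=3):
R_{1,1} = (4·0.6968590 − 0.1647496) / 3 = 0.8742288
R_{2,1} = (4·0.8215462 − 0.6968590) / 3 = 0.8631086
R_{3,1} = 0.8522358 + (0.8522358 − 0.8215462)/3 = 0.8624657
R_{2,2} = (16·0.8631086 − 0.8742288) / 15 = 0.8623673
R_{3,2} = 0.8624657 + (0.8624657 − 0.8631086)/15 = 0.8624228
R_{3,3} = (64·0.8624228 − 0.8623673) / 63 = 0.8624237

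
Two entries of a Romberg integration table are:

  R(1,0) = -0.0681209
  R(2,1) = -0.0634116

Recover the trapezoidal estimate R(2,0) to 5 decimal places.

From R(2,1) = (4·R(2,0) − R(1,0))/3, solve for R(2,0):
4·R(2,0) = 3·(-0.0634116) + (-0.0681209) = -0.2583557
R(2,0) = -0.0645889

-0.06459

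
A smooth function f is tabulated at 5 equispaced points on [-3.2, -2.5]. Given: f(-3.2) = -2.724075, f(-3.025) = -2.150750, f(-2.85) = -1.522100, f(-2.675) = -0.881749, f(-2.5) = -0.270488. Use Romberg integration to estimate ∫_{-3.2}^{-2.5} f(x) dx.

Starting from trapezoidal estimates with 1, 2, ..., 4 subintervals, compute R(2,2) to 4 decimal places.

-1.0599

R(0,0) (trapezoid, 1 panel, h=0.7000): -1.048097
R(1,0) (trapezoid, 2 panels, h=0.3500): -1.056784
R(2,0) (trapezoid, 4 panels, h=0.1750): -1.059079
R(1,1) = -1.056784 + (-1.056784 − (-1.048097))/3 = -1.059680
R(2,1) = -1.059079 + (-1.059079 − (-1.056784))/3 = -1.059844
R(2,2) = -1.059844 + (-1.059844 − (-1.059680))/15 = -1.059855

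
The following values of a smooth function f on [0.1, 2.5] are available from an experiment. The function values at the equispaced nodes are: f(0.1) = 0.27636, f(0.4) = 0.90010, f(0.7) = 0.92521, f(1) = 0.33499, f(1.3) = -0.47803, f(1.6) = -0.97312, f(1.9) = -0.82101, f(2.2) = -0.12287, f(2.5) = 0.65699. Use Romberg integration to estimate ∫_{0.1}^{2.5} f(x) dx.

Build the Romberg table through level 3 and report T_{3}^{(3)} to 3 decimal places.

T_{0}^{(0)} (trapezoid, 1 panel, h=2.4000): 1.12002
T_{1}^{(0)} (trapezoid, 2 panels, h=1.2000): -0.01363
T_{2}^{(0)} (trapezoid, 4 panels, h=0.6000): 0.05571
T_{3}^{(0)} (trapezoid, 8 panels, h=0.3000): 0.06958
T_{1}^{(1)} = -0.01363 + (-0.01363 − 1.12002)/3 = -0.39151
T_{2}^{(1)} = 0.05571 + (0.05571 − (-0.01363))/3 = 0.07882
T_{3}^{(1)} = 0.06958 + (0.06958 − 0.05571)/3 = 0.07420
T_{2}^{(2)} = 0.07882 + (0.07882 − (-0.39151))/15 = 0.11018
T_{3}^{(2)} = 0.07420 + (0.07420 − 0.07882)/15 = 0.07389
T_{3}^{(3)} = 0.07389 + (0.07389 − 0.11018)/63 = 0.07331

0.073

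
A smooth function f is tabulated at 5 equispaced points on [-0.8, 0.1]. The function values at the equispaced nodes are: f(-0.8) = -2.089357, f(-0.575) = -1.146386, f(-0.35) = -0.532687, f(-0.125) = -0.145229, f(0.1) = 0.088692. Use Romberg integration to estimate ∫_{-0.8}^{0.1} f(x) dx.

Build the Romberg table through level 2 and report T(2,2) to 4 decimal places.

T(0,0) (trapezoid, 1 panel, h=0.9000): -0.900299
T(1,0) (trapezoid, 2 panels, h=0.4500): -0.689859
T(2,0) (trapezoid, 4 panels, h=0.2250): -0.635543
T(1,1) = -0.689859 + (-0.689859 − (-0.900299))/3 = -0.619712
T(2,1) = -0.635543 + (-0.635543 − (-0.689859))/3 = -0.617438
T(2,2) = -0.617438 + (-0.617438 − (-0.619712))/15 = -0.617286

-0.6173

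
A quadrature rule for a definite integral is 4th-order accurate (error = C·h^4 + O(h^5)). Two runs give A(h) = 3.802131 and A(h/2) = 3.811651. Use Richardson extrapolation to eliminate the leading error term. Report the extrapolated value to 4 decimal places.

The leading error scales as h^4; refining by a factor of 2 reduces it by 2^4 = 16.
Extrapolated value = (16·A(h/2) − A(h)) / (16 − 1)
= (16·3.811651 − 3.802131) / 15
= 57.184285 / 15 = 3.812286

3.8123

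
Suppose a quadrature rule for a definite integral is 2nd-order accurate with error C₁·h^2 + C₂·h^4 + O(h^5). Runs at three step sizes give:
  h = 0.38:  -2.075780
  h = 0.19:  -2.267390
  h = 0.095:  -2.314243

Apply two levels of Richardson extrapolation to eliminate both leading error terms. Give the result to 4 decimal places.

-2.3298

First eliminate the h^2 term (factor 2^2 = 4):
  B₁ = (4·(-2.267390) − (-2.075780))/3 = -2.331260
  B₂ = (4·(-2.314243) − (-2.267390))/3 = -2.329861
Then eliminate the h^4 term (factor 2^4 = 16):
  (16·(-2.329861) − (-2.331260))/15 = -2.329768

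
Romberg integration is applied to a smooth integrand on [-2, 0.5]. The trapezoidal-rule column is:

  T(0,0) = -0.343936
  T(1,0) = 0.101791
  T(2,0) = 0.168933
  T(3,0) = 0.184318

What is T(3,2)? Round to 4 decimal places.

0.1893

Richardson extrapolation on the trapezoidal column (denominator 4−1=3):
T(2,1) = 0.168933 + (0.168933 − 0.101791)/3 = 0.191314
T(3,1) = 0.184318 + (0.184318 − 0.168933)/3 = 0.189446
T(3,2) = (16·0.189446 − 0.191314) / 15 = 0.189321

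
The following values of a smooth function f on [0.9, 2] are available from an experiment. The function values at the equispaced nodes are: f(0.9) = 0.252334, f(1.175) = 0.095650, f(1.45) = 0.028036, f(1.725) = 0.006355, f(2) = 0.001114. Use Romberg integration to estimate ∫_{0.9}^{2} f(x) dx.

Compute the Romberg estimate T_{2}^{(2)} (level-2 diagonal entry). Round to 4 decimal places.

T_{0}^{(0)} (trapezoid, 1 panel, h=1.1000): 0.139396
T_{1}^{(0)} (trapezoid, 2 panels, h=0.5500): 0.085118
T_{2}^{(0)} (trapezoid, 4 panels, h=0.2750): 0.070610
T_{1}^{(1)} = 0.085118 + (0.085118 − 0.139396)/3 = 0.067025
T_{2}^{(1)} = 0.070610 + (0.070610 − 0.085118)/3 = 0.065774
T_{2}^{(2)} = 0.065774 + (0.065774 − 0.067025)/15 = 0.065691

0.0657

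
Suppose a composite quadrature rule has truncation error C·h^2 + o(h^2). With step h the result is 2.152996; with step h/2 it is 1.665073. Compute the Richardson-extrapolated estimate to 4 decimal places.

Extrapolated value = (4·A(h/2) − A(h)) / (4 − 1)
= (4·1.665073 − 2.152996) / 3
= 4.507296 / 3 = 1.502432

1.5024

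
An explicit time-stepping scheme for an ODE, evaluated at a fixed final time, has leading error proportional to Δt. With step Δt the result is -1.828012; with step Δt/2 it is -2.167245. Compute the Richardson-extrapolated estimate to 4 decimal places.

The leading error scales as Δt; refining by a factor of 2 reduces it by 2^1 = 2.
Extrapolated value = (2·A(Δt/2) − A(Δt)) / (2 − 1)
= (2·(-2.167245) − (-1.828012)) / 1
= -2.506478 / 1 = -2.506478

-2.5065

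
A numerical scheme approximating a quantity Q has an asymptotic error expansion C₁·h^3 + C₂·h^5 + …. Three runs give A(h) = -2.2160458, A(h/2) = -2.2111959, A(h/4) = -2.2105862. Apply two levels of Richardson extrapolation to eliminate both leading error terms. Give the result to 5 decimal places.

-2.21050

First eliminate the h^3 term (factor 2^3 = 8):
  B₁ = (8·(-2.2111959) − (-2.2160458))/7 = -2.2105031
  B₂ = (8·(-2.2105862) − (-2.2111959))/7 = -2.2104991
Then eliminate the h^5 term (factor 2^5 = 32):
  (32·(-2.2104991) − (-2.2105031))/31 = -2.2104990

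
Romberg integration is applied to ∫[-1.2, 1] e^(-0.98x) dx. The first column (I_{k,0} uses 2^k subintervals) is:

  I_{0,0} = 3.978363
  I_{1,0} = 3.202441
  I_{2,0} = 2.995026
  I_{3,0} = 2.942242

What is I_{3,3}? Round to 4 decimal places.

2.9246

Richardson extrapolation on the trapezoidal column (denominator 4−1=3):
I_{1,1} = (4·3.202441 − 3.978363) / 3 = 2.943800
I_{2,1} = 2.995026 + (2.995026 − 3.202441)/3 = 2.925888
I_{3,1} = (4·2.942242 − 2.995026) / 3 = 2.924647
I_{2,2} = (16·2.925888 − 2.943800) / 15 = 2.924694
I_{3,2} = (16·2.924647 − 2.925888) / 15 = 2.924564
I_{3,3} = (64·2.924564 − 2.924694) / 63 = 2.924562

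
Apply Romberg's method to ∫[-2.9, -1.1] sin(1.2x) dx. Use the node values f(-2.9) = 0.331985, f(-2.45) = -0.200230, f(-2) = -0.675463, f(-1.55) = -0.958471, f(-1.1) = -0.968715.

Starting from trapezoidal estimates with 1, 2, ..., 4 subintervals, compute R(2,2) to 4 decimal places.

R(0,0) (trapezoid, 1 panel, h=1.8000): -0.573057
R(1,0) (trapezoid, 2 panels, h=0.9000): -0.894445
R(2,0) (trapezoid, 4 panels, h=0.4500): -0.968638
R(1,1) = -0.894445 + (-0.894445 − (-0.573057))/3 = -1.001574
R(2,1) = -0.968638 + (-0.968638 − (-0.894445))/3 = -0.993369
R(2,2) = -0.993369 + (-0.993369 − (-1.001574))/15 = -0.992822

-0.9928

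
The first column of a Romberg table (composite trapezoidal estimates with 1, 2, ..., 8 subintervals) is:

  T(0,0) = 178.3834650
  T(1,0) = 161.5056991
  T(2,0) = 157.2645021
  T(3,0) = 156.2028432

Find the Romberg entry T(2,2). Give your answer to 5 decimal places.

155.84884

Richardson extrapolation on the trapezoidal column (denominator 4−1=3):
T(1,1) = (4·161.5056991 − 178.3834650) / 3 = 155.8797771
T(2,1) = (4·157.2645021 − 161.5056991) / 3 = 155.8507698
T(2,2) = 155.8507698 + (155.8507698 − 155.8797771)/15 = 155.8488360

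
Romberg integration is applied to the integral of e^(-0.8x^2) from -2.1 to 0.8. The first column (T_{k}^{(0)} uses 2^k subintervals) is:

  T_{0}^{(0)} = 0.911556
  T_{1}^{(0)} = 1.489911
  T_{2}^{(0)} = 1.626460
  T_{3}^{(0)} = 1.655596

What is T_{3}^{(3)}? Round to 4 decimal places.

Richardson extrapolation on the trapezoidal column (denominator 4−1=3):
T_{1}^{(1)} = (4·1.489911 − 0.911556) / 3 = 1.682696
T_{2}^{(1)} = 1.626460 + (1.626460 − 1.489911)/3 = 1.671976
T_{3}^{(1)} = (4·1.655596 − 1.626460) / 3 = 1.665308
T_{2}^{(2)} = 1.671976 + (1.671976 − 1.682696)/15 = 1.671261
T_{3}^{(2)} = 1.665308 + (1.665308 − 1.671976)/15 = 1.664863
T_{3}^{(3)} = 1.664863 + (1.664863 − 1.671261)/63 = 1.664761

1.6648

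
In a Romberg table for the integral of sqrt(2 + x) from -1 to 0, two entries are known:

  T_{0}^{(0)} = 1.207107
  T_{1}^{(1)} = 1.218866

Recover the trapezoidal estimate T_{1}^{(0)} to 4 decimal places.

From T_{1}^{(1)} = (4·T_{1}^{(0)} − T_{0}^{(0)})/3, solve for T_{1}^{(0)}:
4·T_{1}^{(0)} = 3·1.218866 + 1.207107 = 4.863705
T_{1}^{(0)} = 1.215926

1.2159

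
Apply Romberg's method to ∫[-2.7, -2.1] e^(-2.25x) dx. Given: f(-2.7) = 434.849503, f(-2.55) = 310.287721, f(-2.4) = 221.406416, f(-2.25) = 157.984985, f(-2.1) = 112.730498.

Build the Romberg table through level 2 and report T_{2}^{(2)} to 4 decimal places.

143.1644

T_{0}^{(0)} (trapezoid, 1 panel, h=0.6000): 164.274000
T_{1}^{(0)} (trapezoid, 2 panels, h=0.3000): 148.558925
T_{2}^{(0)} (trapezoid, 4 panels, h=0.1500): 144.520368
T_{1}^{(1)} = 148.558925 + (148.558925 − 164.274000)/3 = 143.320567
T_{2}^{(1)} = 144.520368 + (144.520368 − 148.558925)/3 = 143.174182
T_{2}^{(2)} = 143.174182 + (143.174182 − 143.320567)/15 = 143.164423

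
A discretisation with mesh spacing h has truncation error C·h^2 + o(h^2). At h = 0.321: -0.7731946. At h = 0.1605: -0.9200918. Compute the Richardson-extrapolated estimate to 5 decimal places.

The leading error scales as h^2; refining by a factor of 2 reduces it by 2^2 = 4.
Extrapolated value = (4·A(h/2) − A(h)) / (4 − 1)
= (4·(-0.9200918) − (-0.7731946)) / 3
= -2.9071726 / 3 = -0.9690575

-0.96906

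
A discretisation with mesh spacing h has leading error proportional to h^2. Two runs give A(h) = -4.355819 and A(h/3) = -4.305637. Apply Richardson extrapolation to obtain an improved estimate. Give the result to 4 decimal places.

The leading error scales as h^2; refining by a factor of 3 reduces it by 3^2 = 9.
Extrapolated value = (9·A(h/3) − A(h)) / (9 − 1)
= (9·(-4.305637) − (-4.355819)) / 8
= -34.394914 / 8 = -4.299364

-4.2994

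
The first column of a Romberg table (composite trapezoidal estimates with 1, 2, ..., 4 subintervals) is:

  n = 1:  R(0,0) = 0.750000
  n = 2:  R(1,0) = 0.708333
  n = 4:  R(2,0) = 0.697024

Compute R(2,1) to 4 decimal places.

0.6933

Richardson extrapolation on the trapezoidal column (denominator 4−1=3):
R(2,1) = (4·0.697024 − 0.708333) / 3 = 0.693254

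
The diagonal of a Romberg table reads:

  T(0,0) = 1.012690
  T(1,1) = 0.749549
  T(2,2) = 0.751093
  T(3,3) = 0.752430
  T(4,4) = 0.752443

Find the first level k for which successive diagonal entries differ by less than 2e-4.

|T(1,1) − T(0,0)| = 0.263141 ≥ 2e-4
|T(2,2) − T(1,1)| = 0.001544 ≥ 2e-4
|T(3,3) − T(2,2)| = 0.001337 ≥ 2e-4
|T(4,4) − T(3,3)| = 0.000013 < 2e-4

k = 4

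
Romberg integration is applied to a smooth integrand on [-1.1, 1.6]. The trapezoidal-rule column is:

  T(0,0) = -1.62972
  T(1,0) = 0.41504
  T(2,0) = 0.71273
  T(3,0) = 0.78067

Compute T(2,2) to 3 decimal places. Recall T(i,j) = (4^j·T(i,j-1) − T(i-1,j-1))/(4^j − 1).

0.793

T(1,1) = (4·0.41504 − (-1.62972)) / 3 = 1.09663
T(2,1) = 0.71273 + (0.71273 − 0.41504)/3 = 0.81196
T(2,2) = 0.81196 + (0.81196 − 1.09663)/15 = 0.79298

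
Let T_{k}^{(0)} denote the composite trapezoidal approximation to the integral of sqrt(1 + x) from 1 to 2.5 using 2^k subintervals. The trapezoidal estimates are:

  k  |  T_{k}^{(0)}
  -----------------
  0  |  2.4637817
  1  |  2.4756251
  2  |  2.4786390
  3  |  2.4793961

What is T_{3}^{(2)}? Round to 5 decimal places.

T_{2}^{(1)} = 2.4786390 + (2.4786390 − 2.4756251)/3 = 2.4796436
T_{3}^{(1)} = (4·2.4793961 − 2.4786390) / 3 = 2.4796485
T_{3}^{(2)} = 2.4796485 + (2.4796485 − 2.4796436)/15 = 2.4796488

2.47965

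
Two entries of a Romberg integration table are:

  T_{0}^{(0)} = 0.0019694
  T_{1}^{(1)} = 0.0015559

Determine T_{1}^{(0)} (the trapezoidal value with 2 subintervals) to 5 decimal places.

0.00166

From T_{1}^{(1)} = (4·T_{1}^{(0)} − T_{0}^{(0)})/3, solve for T_{1}^{(0)}:
4·T_{1}^{(0)} = 3·0.0015559 + 0.0019694 = 0.0066371
T_{1}^{(0)} = 0.0016593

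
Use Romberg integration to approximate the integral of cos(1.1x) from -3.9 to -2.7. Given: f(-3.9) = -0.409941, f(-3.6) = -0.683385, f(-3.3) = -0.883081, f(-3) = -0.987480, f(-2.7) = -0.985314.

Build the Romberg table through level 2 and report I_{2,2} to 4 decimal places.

-0.9844

I_{0,0} (trapezoid, 1 panel, h=1.2000): -0.837153
I_{1,0} (trapezoid, 2 panels, h=0.6000): -0.948425
I_{2,0} (trapezoid, 4 panels, h=0.3000): -0.975472
I_{1,1} = -0.948425 + (-0.948425 − (-0.837153))/3 = -0.985516
I_{2,1} = -0.975472 + (-0.975472 − (-0.948425))/3 = -0.984488
I_{2,2} = -0.984488 + (-0.984488 − (-0.985516))/15 = -0.984419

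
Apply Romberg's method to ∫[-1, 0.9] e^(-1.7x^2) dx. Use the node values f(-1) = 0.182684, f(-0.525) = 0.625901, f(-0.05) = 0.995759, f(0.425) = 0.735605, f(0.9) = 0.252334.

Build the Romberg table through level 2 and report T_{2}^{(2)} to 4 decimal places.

1.2363

T_{0}^{(0)} (trapezoid, 1 panel, h=1.9000): 0.413267
T_{1}^{(0)} (trapezoid, 2 panels, h=0.9500): 1.152605
T_{2}^{(0)} (trapezoid, 4 panels, h=0.4750): 1.223018
T_{1}^{(1)} = 1.152605 + (1.152605 − 0.413267)/3 = 1.399051
T_{2}^{(1)} = 1.223018 + (1.223018 − 1.152605)/3 = 1.246489
T_{2}^{(2)} = 1.246489 + (1.246489 − 1.399051)/15 = 1.236318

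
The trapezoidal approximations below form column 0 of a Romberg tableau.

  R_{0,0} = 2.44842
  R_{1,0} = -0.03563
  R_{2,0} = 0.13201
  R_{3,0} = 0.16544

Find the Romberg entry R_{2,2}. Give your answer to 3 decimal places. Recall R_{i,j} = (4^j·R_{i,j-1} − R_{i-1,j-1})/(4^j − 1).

0.258

R_{1,1} = -0.03563 + (-0.03563 − 2.44842)/3 = -0.86365
R_{2,1} = 0.13201 + (0.13201 − (-0.03563))/3 = 0.18789
R_{2,2} = (16·0.18789 − (-0.86365)) / 15 = 0.25799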